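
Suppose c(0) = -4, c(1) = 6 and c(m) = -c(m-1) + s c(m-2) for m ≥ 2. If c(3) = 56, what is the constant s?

5

c(2) = -6 - 4s
c(3) = 6 + 10s
So 6 + 10s = 56, giving s = 5.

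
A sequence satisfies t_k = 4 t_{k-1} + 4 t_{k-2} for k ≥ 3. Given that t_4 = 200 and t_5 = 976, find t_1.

Rearranging, t_{k-2} = (t_k - 4 t_{k-1}) / 4.
t_3 = (976 - 4·200) / 4 = 176/4 = 44
t_2 = (200 - 4·44) / 4 = 24/4 = 6
t_1 = (44 - 4·6) / 4 = 20/4 = 5

5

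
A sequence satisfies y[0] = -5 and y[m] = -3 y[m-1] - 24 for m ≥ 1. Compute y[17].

The fixed point is -24/(1 + 3) = -6, so y[m] + 6 = -3(y[m-1] + 6).
Hence y[m] = 1·(-3)^m - 6.
y[17] = 1·(-3)^{17} - 6 = 1·-129140163 - 6 = -129140169.

-129140169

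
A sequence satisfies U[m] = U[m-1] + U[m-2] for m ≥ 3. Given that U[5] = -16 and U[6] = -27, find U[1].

1

Rearranging, U[m-2] = U[m] - U[m-1].
U[4] = -27 - (-16) = -11
U[3] = -16 - (-11) = -5
U[2] = -11 - (-5) = -6
U[1] = -5 - (-6) = 1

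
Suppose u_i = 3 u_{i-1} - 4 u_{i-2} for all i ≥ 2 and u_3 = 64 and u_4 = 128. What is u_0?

-7

Rearranging, u_{i-2} = (u_i - 3 u_{i-1}) / -4.
u_2 = (128 - 3·64) / -4 = -64/-4 = 16
u_1 = (64 - 3·16) / -4 = 16/-4 = -4
u_0 = (16 - 3·(-4)) / -4 = 28/-4 = -7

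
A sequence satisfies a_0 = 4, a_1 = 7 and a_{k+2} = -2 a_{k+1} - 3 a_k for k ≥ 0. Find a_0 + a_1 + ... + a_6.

a_2 = -2*7 - 3*4 = -26
a_3 = -2*(-26) - 3*7 = 31
a_4 = -2*31 - 3*(-26) = 16
a_5 = -2*16 - 3*31 = -125
a_6 = -2*(-125) - 3*16 = 202
Sum = 4 + 7 + (-26) + 31 + 16 + (-125) + 202 = 109

109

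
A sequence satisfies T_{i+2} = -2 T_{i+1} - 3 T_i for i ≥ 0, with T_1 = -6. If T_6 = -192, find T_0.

-4

Let T_0 = z.
T_2 = 12 - 3z
T_3 = -6 + 6z
T_4 = -24 - 3z
T_5 = 66 - 12z
T_6 = -60 + 33z
So -60 + 33z = -192, giving z = -4.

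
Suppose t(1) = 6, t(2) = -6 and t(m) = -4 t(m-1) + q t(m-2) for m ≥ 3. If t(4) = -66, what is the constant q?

-1

t(3) = 24 + 6q
t(4) = -96 - 30q
So -96 - 30q = -66, giving q = -1.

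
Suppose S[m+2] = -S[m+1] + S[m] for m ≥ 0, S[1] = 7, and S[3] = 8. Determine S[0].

Let S[0] = w.
S[2] = -7 + w
S[3] = 14 - w
So 14 - w = 8, giving w = 6.

6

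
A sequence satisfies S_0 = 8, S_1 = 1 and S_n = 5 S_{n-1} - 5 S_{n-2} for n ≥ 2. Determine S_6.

S_2 = 5(1) - 5(8) = -35
S_3 = 5(-35) - 5(1) = -180
S_4 = 5(-180) - 5(-35) = -725
S_5 = 5(-725) - 5(-180) = -2725
S_6 = 5(-2725) - 5(-725) = -10000

-10000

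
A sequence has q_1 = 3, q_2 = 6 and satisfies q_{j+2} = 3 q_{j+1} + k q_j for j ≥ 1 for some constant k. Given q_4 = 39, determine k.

-1

q_3 = 18 + 3k
q_4 = 54 + 15k
So 54 + 15k = 39, giving k = -1.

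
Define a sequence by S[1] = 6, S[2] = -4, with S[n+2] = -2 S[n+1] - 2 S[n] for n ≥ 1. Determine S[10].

S[3] = -2(-4) - 2(6) = -4
S[4] = -2(-4) - 2(-4) = 16
S[5] = -2(16) - 2(-4) = -24
S[6] = -2(-24) - 2(16) = 16
S[7] = -2(16) - 2(-24) = 16
S[8] = -2(16) - 2(16) = -64
S[9] = -2(-64) - 2(16) = 96
S[10] = -2(96) - 2(-64) = -64

-64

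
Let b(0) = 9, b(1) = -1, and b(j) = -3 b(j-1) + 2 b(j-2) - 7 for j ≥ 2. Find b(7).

b(2) = -3(-1) + 2(9) - 7 = 14
b(3) = -3(14) + 2(-1) - 7 = -51
b(4) = -3(-51) + 2(14) - 7 = 174
b(5) = -3(174) + 2(-51) - 7 = -631
b(6) = -3(-631) + 2(174) - 7 = 2234
b(7) = -3(2234) + 2(-631) - 7 = -7971

-7971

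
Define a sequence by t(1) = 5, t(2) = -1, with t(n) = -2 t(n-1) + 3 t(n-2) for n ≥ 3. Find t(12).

-265717

t(3) = -2·(-1) + 3·5 = 17
t(4) = -2·17 + 3·(-1) = -37
t(5) = -2·(-37) + 3·17 = 125
t(6) = -2·125 + 3·(-37) = -361
t(7) = -2·(-361) + 3·125 = 1097
t(8) = -2·1097 + 3·(-361) = -3277
t(9) = -2·(-3277) + 3·1097 = 9845
t(10) = -2·9845 + 3·(-3277) = -29521
t(11) = -2·(-29521) + 3·9845 = 88577
t(12) = -2·88577 + 3·(-29521) = -265717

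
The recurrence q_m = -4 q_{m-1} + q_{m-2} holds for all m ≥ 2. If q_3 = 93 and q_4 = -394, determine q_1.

5

Rearranging, q_{m-2} = q_m + 4 q_{m-1}.
q_2 = -394 + 4(93) = -22
q_1 = 93 + 4(-22) = 5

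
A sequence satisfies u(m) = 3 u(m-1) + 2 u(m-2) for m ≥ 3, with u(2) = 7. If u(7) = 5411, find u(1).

7

Let u(1) = x.
u(3) = 21 + 2x
u(4) = 77 + 6x
u(5) = 273 + 22x
u(6) = 973 + 78x
u(7) = 3465 + 278x
So 3465 + 278x = 5411, giving x = 7.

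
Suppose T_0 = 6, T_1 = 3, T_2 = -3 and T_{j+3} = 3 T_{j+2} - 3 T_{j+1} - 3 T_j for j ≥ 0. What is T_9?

6399

T_3 = 3(-3) - 3(3) - 3(6) = -36
T_4 = 3(-36) - 3(-3) - 3(3) = -108
T_5 = 3(-108) - 3(-36) - 3(-3) = -207
T_6 = 3(-207) - 3(-108) - 3(-36) = -189
T_7 = 3(-189) - 3(-207) - 3(-108) = 378
T_8 = 3(378) - 3(-189) - 3(-207) = 2322
T_9 = 3(2322) - 3(378) - 3(-189) = 6399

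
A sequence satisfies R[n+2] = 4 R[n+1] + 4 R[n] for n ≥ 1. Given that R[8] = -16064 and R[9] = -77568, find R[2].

Rearranging, R[n-2] = (R[n] - 4 R[n-1]) / 4.
R[7] = (-77568 - 4·(-16064)) / 4 = -13312/4 = -3328
R[6] = (-16064 - 4·(-3328)) / 4 = -2752/4 = -688
R[5] = (-3328 - 4·(-688)) / 4 = -576/4 = -144
R[4] = (-688 - 4·(-144)) / 4 = -112/4 = -28
R[3] = (-144 - 4·(-28)) / 4 = -32/4 = -8
R[2] = (-28 - 4·(-8)) / 4 = 4/4 = 1

1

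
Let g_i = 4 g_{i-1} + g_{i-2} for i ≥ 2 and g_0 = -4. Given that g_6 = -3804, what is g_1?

-2

Let g_1 = z.
g_2 = -4 + 4z
g_3 = -16 + 17z
g_4 = -68 + 72z
g_5 = -288 + 305z
g_6 = -1220 + 1292z
So -1220 + 1292z = -3804, giving z = -2.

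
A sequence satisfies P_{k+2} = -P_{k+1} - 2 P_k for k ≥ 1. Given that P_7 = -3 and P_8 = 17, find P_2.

1

Rearranging, P_{k-2} = (P_k + P_{k-1}) / -2.
P_6 = (17 + (-3)) / -2 = 14/-2 = -7
P_5 = (-3 + (-7)) / -2 = -10/-2 = 5
P_4 = (-7 + 5) / -2 = -2/-2 = 1
P_3 = (5 + 1) / -2 = 6/-2 = -3
P_2 = (1 + (-3)) / -2 = -2/-2 = 1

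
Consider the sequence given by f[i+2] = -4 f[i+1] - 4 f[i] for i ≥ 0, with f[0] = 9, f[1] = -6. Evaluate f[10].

-52224

f[2] = -4(-6) - 4(9) = -12
f[3] = -4(-12) - 4(-6) = 72
f[4] = -4(72) - 4(-12) = -240
f[5] = -4(-240) - 4(72) = 672
f[6] = -4(672) - 4(-240) = -1728
f[7] = -4(-1728) - 4(672) = 4224
f[8] = -4(4224) - 4(-1728) = -9984
f[9] = -4(-9984) - 4(4224) = 23040
f[10] = -4(23040) - 4(-9984) = -52224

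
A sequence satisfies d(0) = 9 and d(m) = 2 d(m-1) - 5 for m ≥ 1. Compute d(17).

524293

The fixed point is -5/(1 - 2) = 5, so d(m) - 5 = 2(d(m-1) - 5).
Hence d(m) = 4·2^m + 5.
d(17) = 4·2^{17} + 5 = 4·131072 + 5 = 524293.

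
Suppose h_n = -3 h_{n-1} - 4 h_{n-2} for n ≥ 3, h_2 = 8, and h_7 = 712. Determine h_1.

8

Let h_1 = y.
h_3 = -24 - 4y
h_4 = 40 + 12y
h_5 = -24 - 20y
h_6 = -88 + 12y
h_7 = 360 + 44y
So 360 + 44y = 712, giving y = 8.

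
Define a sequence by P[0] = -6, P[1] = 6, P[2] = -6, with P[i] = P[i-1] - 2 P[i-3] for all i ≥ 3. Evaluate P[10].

-6

P[3] = (-6) - 2·(-6) = 6
P[4] = 6 - 2·6 = -6
P[5] = (-6) - 2·(-6) = 6
P[6] = 6 - 2·6 = -6
P[7] = (-6) - 2·(-6) = 6
P[8] = 6 - 2·6 = -6
P[9] = (-6) - 2·(-6) = 6
P[10] = 6 - 2·6 = -6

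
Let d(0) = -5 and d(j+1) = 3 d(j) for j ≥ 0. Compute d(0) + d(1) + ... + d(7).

-16400

d(1) = 3*(-5) = -15
d(2) = 3*(-15) = -45
d(3) = 3*(-45) = -135
d(4) = 3*(-135) = -405
d(5) = 3*(-405) = -1215
d(6) = 3*(-1215) = -3645
d(7) = 3*(-3645) = -10935
Sum = (-5) + (-15) + (-45) + (-135) + (-405) + (-1215) + (-3645) + (-10935) = -16400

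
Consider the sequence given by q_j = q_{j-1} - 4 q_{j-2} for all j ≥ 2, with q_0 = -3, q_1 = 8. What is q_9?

-2796

q_2 = 8 - 4·(-3) = 20
q_3 = 20 - 4·8 = -12
q_4 = (-12) - 4·20 = -92
q_5 = (-92) - 4·(-12) = -44
q_6 = (-44) - 4·(-92) = 324
q_7 = 324 - 4·(-44) = 500
q_8 = 500 - 4·324 = -796
q_9 = (-796) - 4·500 = -2796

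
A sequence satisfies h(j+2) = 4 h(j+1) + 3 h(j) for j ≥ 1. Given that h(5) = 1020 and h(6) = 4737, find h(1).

Rearranging, h(j-2) = (h(j) - 4 h(j-1)) / 3.
h(4) = (4737 - 4*1020) / 3 = 657/3 = 219
h(3) = (1020 - 4*219) / 3 = 144/3 = 48
h(2) = (219 - 4*48) / 3 = 27/3 = 9
h(1) = (48 - 4*9) / 3 = 12/3 = 4

4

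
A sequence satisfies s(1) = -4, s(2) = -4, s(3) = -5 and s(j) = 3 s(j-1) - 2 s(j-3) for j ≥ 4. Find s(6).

s(4) = 3(-5) - 2(-4) = -7
s(5) = 3(-7) - 2(-4) = -13
s(6) = 3(-13) - 2(-5) = -29

-29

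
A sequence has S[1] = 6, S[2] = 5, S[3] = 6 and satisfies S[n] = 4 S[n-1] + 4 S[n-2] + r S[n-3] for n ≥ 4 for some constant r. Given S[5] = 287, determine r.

S[4] = 44 + 6r
S[5] = 200 + 29r
So 200 + 29r = 287, giving r = 3.

3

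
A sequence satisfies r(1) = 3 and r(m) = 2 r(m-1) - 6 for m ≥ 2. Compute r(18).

-393210

The fixed point is -6/(1 - 2) = 6, so r(m) - 6 = 2(r(m-1) - 6).
Hence r(m) = -3·2^{m-1} + 6.
r(18) = -3·2^{17} + 6 = -3·131072 + 6 = -393210.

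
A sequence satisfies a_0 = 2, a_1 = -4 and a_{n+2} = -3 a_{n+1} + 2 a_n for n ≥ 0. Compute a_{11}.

-1453256

a_2 = -3·(-4) + 2·2 = 16
a_3 = -3·16 + 2·(-4) = -56
a_4 = -3·(-56) + 2·16 = 200
a_5 = -3·200 + 2·(-56) = -712
a_6 = -3·(-712) + 2·200 = 2536
a_7 = -3·2536 + 2·(-712) = -9032
a_8 = -3·(-9032) + 2·2536 = 32168
a_9 = -3·32168 + 2·(-9032) = -114568
a_{10} = -3·(-114568) + 2·32168 = 408040
a_{11} = -3·408040 + 2·(-114568) = -1453256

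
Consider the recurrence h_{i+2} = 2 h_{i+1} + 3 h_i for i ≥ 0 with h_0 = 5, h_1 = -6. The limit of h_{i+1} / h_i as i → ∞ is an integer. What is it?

The characteristic equation is r^2 - 2r - 3 = 0, which factors as (r - 3)(r + 1) = 0.
So the roots are 3 and -1. Since |3| > |-1| and the coefficient of 3^i is non-zero, the ratio tends to 3.

3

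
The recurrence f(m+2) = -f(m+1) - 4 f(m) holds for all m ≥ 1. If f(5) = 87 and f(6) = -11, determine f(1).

2

Rearranging, f(m-2) = (f(m) + f(m-1)) / -4.
f(4) = (-11 + 87) / -4 = 76/-4 = -19
f(3) = (87 + (-19)) / -4 = 68/-4 = -17
f(2) = (-19 + (-17)) / -4 = -36/-4 = 9
f(1) = (-17 + 9) / -4 = -8/-4 = 2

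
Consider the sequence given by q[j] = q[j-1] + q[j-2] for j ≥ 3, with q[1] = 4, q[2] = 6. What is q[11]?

q[3] = 6 + 4 = 10
q[4] = 10 + 6 = 16
q[5] = 16 + 10 = 26
q[6] = 26 + 16 = 42
q[7] = 42 + 26 = 68
q[8] = 68 + 42 = 110
q[9] = 110 + 68 = 178
q[10] = 178 + 110 = 288
q[11] = 288 + 178 = 466

466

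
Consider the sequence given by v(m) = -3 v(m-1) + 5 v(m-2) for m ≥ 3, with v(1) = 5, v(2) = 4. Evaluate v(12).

v(3) = -3·4 + 5·5 = 13
v(4) = -3·13 + 5·4 = -19
v(5) = -3·(-19) + 5·13 = 122
v(6) = -3·122 + 5·(-19) = -461
v(7) = -3·(-461) + 5·122 = 1993
v(8) = -3·1993 + 5·(-461) = -8284
v(9) = -3·(-8284) + 5·1993 = 34817
v(10) = -3·34817 + 5·(-8284) = -145871
v(11) = -3·(-145871) + 5·34817 = 611698
v(12) = -3·611698 + 5·(-145871) = -2564449

-2564449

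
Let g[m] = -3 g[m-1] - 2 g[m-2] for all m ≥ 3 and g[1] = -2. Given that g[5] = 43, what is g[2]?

-1

Let g[2] = y.
g[3] = 4 - 3y
g[4] = -12 + 7y
g[5] = 28 - 15y
So 28 - 15y = 43, giving y = -1.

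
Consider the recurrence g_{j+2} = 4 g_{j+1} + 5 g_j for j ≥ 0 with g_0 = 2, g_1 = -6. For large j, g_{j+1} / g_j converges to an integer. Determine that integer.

5

The characteristic equation is r^2 - 4r - 5 = 0, which factors as (r - 5)(r + 1) = 0.
So the roots are 5 and -1. Since |5| > |-1| and the coefficient of 5^j is non-zero, the ratio tends to 5.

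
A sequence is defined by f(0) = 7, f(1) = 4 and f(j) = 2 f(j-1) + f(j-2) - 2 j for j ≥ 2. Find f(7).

528

f(2) = 2*4 + 7 - 4 = 11
f(3) = 2*11 + 4 - 6 = 20
f(4) = 2*20 + 11 - 8 = 43
f(5) = 2*43 + 20 - 10 = 96
f(6) = 2*96 + 43 - 12 = 223
f(7) = 2*223 + 96 - 14 = 528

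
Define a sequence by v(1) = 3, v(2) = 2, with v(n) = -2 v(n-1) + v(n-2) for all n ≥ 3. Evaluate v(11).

v(3) = -2·2 + 3 = -1
v(4) = -2·(-1) + 2 = 4
v(5) = -2·4 + (-1) = -9
v(6) = -2·(-9) + 4 = 22
v(7) = -2·22 + (-9) = -53
v(8) = -2·(-53) + 22 = 128
v(9) = -2·128 + (-53) = -309
v(10) = -2·(-309) + 128 = 746
v(11) = -2·746 + (-309) = -1801

-1801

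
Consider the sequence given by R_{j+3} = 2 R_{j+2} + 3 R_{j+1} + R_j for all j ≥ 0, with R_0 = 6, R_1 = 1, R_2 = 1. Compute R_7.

806

R_3 = 2*1 + 3*1 + 6 = 11
R_4 = 2*11 + 3*1 + 1 = 26
R_5 = 2*26 + 3*11 + 1 = 86
R_6 = 2*86 + 3*26 + 11 = 261
R_7 = 2*261 + 3*86 + 26 = 806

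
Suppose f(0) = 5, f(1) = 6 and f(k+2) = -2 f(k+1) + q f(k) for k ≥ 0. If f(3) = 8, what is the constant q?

4

f(2) = -12 + 5q
f(3) = 24 - 4q
So 24 - 4q = 8, giving q = 4.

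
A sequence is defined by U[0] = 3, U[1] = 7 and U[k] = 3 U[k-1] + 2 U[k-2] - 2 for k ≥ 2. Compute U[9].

176755

U[2] = 3·7 + 2·3 - 2 = 25
U[3] = 3·25 + 2·7 - 2 = 87
U[4] = 3·87 + 2·25 - 2 = 309
U[5] = 3·309 + 2·87 - 2 = 1099
U[6] = 3·1099 + 2·309 - 2 = 3913
U[7] = 3·3913 + 2·1099 - 2 = 13935
U[8] = 3·13935 + 2·3913 - 2 = 49629
U[9] = 3·49629 + 2·13935 - 2 = 176755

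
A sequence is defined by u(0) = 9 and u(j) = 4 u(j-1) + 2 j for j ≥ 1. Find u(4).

2528

u(1) = 4*9 + 2 = 38
u(2) = 4*38 + 4 = 156
u(3) = 4*156 + 6 = 630
u(4) = 4*630 + 8 = 2528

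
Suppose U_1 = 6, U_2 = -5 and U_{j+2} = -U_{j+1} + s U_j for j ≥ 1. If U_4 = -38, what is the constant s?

U_3 = 5 + 6s
U_4 = -5 - 11s
So -5 - 11s = -38, giving s = 3.

3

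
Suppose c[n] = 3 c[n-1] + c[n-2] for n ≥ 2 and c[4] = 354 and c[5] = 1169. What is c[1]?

8

Rearranging, c[n-2] = c[n] - 3 c[n-1].
c[3] = 1169 - 3*354 = 107
c[2] = 354 - 3*107 = 33
c[1] = 107 - 3*33 = 8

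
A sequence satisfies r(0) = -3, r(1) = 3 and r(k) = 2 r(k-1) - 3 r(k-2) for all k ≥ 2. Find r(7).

-51

r(2) = 2*3 - 3*(-3) = 15
r(3) = 2*15 - 3*3 = 21
r(4) = 2*21 - 3*15 = -3
r(5) = 2*(-3) - 3*21 = -69
r(6) = 2*(-69) - 3*(-3) = -129
r(7) = 2*(-129) - 3*(-69) = -51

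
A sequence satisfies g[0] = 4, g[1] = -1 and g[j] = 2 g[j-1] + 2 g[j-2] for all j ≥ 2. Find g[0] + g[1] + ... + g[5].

135

g[2] = 2(-1) + 2(4) = 6
g[3] = 2(6) + 2(-1) = 10
g[4] = 2(10) + 2(6) = 32
g[5] = 2(32) + 2(10) = 84
Sum = 4 + (-1) + 6 + 10 + 32 + 84 = 135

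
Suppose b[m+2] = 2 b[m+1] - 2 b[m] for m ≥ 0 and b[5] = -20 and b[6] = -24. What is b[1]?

Rearranging, b[m-2] = (b[m] - 2 b[m-1]) / -2.
b[4] = (-24 - 2·(-20)) / -2 = 16/-2 = -8
b[3] = (-20 - 2·(-8)) / -2 = -4/-2 = 2
b[2] = (-8 - 2·2) / -2 = -12/-2 = 6
b[1] = (2 - 2·6) / -2 = -10/-2 = 5

5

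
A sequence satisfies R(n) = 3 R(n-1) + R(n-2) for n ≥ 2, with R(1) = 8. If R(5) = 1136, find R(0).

8

Let R(0) = x.
R(2) = 24 + x
R(3) = 80 + 3x
R(4) = 264 + 10x
R(5) = 872 + 33x
So 872 + 33x = 1136, giving x = 8.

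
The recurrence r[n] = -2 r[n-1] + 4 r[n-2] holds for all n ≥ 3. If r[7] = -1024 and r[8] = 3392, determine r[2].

Rearranging, r[n-2] = (r[n] + 2 r[n-1]) / 4.
r[6] = (3392 + 2(-1024)) / 4 = 1344/4 = 336
r[5] = (-1024 + 2(336)) / 4 = -352/4 = -88
r[4] = (336 + 2(-88)) / 4 = 160/4 = 40
r[3] = (-88 + 2(40)) / 4 = -8/4 = -2
r[2] = (40 + 2(-2)) / 4 = 36/4 = 9

9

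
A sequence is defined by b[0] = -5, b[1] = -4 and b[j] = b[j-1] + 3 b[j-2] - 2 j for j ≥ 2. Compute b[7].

-1384

b[2] = (-4) + 3(-5) - 4 = -23
b[3] = (-23) + 3(-4) - 6 = -41
b[4] = (-41) + 3(-23) - 8 = -118
b[5] = (-118) + 3(-41) - 10 = -251
b[6] = (-251) + 3(-118) - 12 = -617
b[7] = (-617) + 3(-251) - 14 = -1384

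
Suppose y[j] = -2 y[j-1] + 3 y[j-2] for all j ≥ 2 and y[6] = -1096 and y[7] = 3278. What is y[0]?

Rearranging, y[j-2] = (y[j] + 2 y[j-1]) / 3.
y[5] = (3278 + 2·(-1096)) / 3 = 1086/3 = 362
y[4] = (-1096 + 2·362) / 3 = -372/3 = -124
y[3] = (362 + 2·(-124)) / 3 = 114/3 = 38
y[2] = (-124 + 2·38) / 3 = -48/3 = -16
y[1] = (38 + 2·(-16)) / 3 = 6/3 = 2
y[0] = (-16 + 2·2) / 3 = -12/3 = -4

-4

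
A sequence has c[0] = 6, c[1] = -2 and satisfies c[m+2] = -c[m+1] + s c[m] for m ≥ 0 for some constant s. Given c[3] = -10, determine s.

1

c[2] = 2 + 6s
c[3] = -2 - 8s
So -2 - 8s = -10, giving s = 1.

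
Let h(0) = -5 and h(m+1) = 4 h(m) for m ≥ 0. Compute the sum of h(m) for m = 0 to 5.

-6825

h(1) = 4*(-5) = -20
h(2) = 4*(-20) = -80
h(3) = 4*(-80) = -320
h(4) = 4*(-320) = -1280
h(5) = 4*(-1280) = -5120
Sum = (-5) + (-20) + (-80) + (-320) + (-1280) + (-5120) = -6825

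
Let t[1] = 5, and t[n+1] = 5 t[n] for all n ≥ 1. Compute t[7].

78125

t[2] = 5·5 = 25
t[3] = 5·25 = 125
t[4] = 5·125 = 625
t[5] = 5·625 = 3125
t[6] = 5·3125 = 15625
t[7] = 5·15625 = 78125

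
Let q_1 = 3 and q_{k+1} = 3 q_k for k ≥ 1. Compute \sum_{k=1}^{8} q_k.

q_2 = 3·3 = 9
q_3 = 3·9 = 27
q_4 = 3·27 = 81
q_5 = 3·81 = 243
q_6 = 3·243 = 729
q_7 = 3·729 = 2187
q_8 = 3·2187 = 6561
Sum = 3 + 9 + 27 + 81 + 243 + 729 + 2187 + 6561 = 9840

9840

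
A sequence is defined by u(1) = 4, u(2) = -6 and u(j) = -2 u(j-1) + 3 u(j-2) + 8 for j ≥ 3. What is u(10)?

u(3) = -2*(-6) + 3*4 + 8 = 32
u(4) = -2*32 + 3*(-6) + 8 = -74
u(5) = -2*(-74) + 3*32 + 8 = 252
u(6) = -2*252 + 3*(-74) + 8 = -718
u(7) = -2*(-718) + 3*252 + 8 = 2200
u(8) = -2*2200 + 3*(-718) + 8 = -6546
u(9) = -2*(-6546) + 3*2200 + 8 = 19700
u(10) = -2*19700 + 3*(-6546) + 8 = -59030

-59030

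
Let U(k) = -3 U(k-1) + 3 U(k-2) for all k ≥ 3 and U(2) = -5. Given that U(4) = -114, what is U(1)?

Let U(1) = x.
U(3) = 15 + 3x
U(4) = -60 - 9x
So -60 - 9x = -114, giving x = 6.

6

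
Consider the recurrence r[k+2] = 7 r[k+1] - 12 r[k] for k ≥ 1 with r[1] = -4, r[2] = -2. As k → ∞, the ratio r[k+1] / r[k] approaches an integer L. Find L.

4

The characteristic equation is r^2 - 7r + 12 = 0, which factors as (r - 4)(r - 3) = 0.
So the roots are 4 and 3. Since |4| > |3| and the coefficient of 4^k is non-zero, the ratio tends to 4.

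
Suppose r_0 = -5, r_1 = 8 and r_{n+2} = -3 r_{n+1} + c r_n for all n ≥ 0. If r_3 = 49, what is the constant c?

r_2 = -24 - 5c
r_3 = 72 + 23c
So 72 + 23c = 49, giving c = -1.

-1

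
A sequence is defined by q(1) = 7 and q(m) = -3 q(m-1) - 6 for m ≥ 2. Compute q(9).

q(2) = -3·7 - 6 = -27
q(3) = -3·(-27) - 6 = 75
q(4) = -3·75 - 6 = -231
q(5) = -3·(-231) - 6 = 687
q(6) = -3·687 - 6 = -2067
q(7) = -3·(-2067) - 6 = 6195
q(8) = -3·6195 - 6 = -18591
q(9) = -3·(-18591) - 6 = 55767

55767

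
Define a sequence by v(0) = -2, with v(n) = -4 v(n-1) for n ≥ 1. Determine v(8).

v(1) = -4(-2) = 8
v(2) = -4(8) = -32
v(3) = -4(-32) = 128
v(4) = -4(128) = -512
v(5) = -4(-512) = 2048
v(6) = -4(2048) = -8192
v(7) = -4(-8192) = 32768
v(8) = -4(32768) = -131072

-131072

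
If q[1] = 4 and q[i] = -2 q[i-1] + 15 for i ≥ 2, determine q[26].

The fixed point is 15/(1 + 2) = 5, so q[i] - 5 = -2(q[i-1] - 5).
Hence q[i] = -1·(-2)^{i-1} + 5.
q[26] = -1·(-2)^{25} + 5 = -1·-33554432 + 5 = 33554437.

33554437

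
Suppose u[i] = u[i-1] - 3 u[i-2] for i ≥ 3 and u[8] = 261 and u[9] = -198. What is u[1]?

-3

Rearranging, u[i-2] = (u[i] - u[i-1]) / -3.
u[7] = (-198 - 261) / -3 = -459/-3 = 153
u[6] = (261 - 153) / -3 = 108/-3 = -36
u[5] = (153 - (-36)) / -3 = 189/-3 = -63
u[4] = (-36 - (-63)) / -3 = 27/-3 = -9
u[3] = (-63 - (-9)) / -3 = -54/-3 = 18
u[2] = (-9 - 18) / -3 = -27/-3 = 9
u[1] = (18 - 9) / -3 = 9/-3 = -3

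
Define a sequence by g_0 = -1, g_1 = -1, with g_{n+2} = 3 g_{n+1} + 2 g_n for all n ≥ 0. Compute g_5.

g_2 = 3(-1) + 2(-1) = -5
g_3 = 3(-5) + 2(-1) = -17
g_4 = 3(-17) + 2(-5) = -61
g_5 = 3(-61) + 2(-17) = -217

-217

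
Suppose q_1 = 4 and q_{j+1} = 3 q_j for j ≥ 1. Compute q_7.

q_2 = 3(4) = 12
q_3 = 3(12) = 36
q_4 = 3(36) = 108
q_5 = 3(108) = 324
q_6 = 3(324) = 972
q_7 = 3(972) = 2916

2916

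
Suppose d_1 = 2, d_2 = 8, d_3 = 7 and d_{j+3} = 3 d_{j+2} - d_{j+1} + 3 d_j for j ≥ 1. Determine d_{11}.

53143

d_4 = 3(7) - 8 + 3(2) = 19
d_5 = 3(19) - 7 + 3(8) = 74
d_6 = 3(74) - 19 + 3(7) = 224
d_7 = 3(224) - 74 + 3(19) = 655
d_8 = 3(655) - 224 + 3(74) = 1963
d_9 = 3(1963) - 655 + 3(224) = 5906
d_{10} = 3(5906) - 1963 + 3(655) = 17720
d_{11} = 3(17720) - 5906 + 3(1963) = 53143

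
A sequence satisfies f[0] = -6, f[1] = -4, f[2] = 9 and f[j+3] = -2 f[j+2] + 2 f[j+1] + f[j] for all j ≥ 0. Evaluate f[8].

f[3] = -2(9) + 2(-4) + (-6) = -32
f[4] = -2(-32) + 2(9) + (-4) = 78
f[5] = -2(78) + 2(-32) + 9 = -211
f[6] = -2(-211) + 2(78) + (-32) = 546
f[7] = -2(546) + 2(-211) + 78 = -1436
f[8] = -2(-1436) + 2(546) + (-211) = 3753

3753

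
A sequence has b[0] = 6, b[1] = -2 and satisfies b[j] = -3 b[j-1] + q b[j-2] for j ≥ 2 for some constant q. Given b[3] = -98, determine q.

4

b[2] = 6 + 6q
b[3] = -18 - 20q
So -18 - 20q = -98, giving q = 4.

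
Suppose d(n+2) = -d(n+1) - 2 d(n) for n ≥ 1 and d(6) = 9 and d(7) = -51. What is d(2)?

Rearranging, d(n-2) = (d(n) + d(n-1)) / -2.
d(5) = (-51 + 9) / -2 = -42/-2 = 21
d(4) = (9 + 21) / -2 = 30/-2 = -15
d(3) = (21 + (-15)) / -2 = 6/-2 = -3
d(2) = (-15 + (-3)) / -2 = -18/-2 = 9

9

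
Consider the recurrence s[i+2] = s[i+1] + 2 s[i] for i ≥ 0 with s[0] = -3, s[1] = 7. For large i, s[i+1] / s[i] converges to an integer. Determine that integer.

2

The characteristic equation is r^2 - r - 2 = 0, which factors as (r - 2)(r + 1) = 0.
So the roots are 2 and -1. Since |2| > |-1| and the coefficient of 2^i is non-zero, the ratio tends to 2.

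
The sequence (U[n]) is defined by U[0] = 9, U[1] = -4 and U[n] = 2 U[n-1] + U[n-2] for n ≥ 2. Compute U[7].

-46

U[2] = 2*(-4) + 9 = 1
U[3] = 2*1 + (-4) = -2
U[4] = 2*(-2) + 1 = -3
U[5] = 2*(-3) + (-2) = -8
U[6] = 2*(-8) + (-3) = -19
U[7] = 2*(-19) + (-8) = -46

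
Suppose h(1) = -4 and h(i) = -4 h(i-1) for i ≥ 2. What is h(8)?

h(2) = -4(-4) = 16
h(3) = -4(16) = -64
h(4) = -4(-64) = 256
h(5) = -4(256) = -1024
h(6) = -4(-1024) = 4096
h(7) = -4(4096) = -16384
h(8) = -4(-16384) = 65536

65536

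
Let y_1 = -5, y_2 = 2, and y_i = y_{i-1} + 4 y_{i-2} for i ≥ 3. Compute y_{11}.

-17442

y_3 = 2 + 4(-5) = -18
y_4 = (-18) + 4(2) = -10
y_5 = (-10) + 4(-18) = -82
y_6 = (-82) + 4(-10) = -122
y_7 = (-122) + 4(-82) = -450
y_8 = (-450) + 4(-122) = -938
y_9 = (-938) + 4(-450) = -2738
y_{10} = (-2738) + 4(-938) = -6490
y_{11} = (-6490) + 4(-2738) = -17442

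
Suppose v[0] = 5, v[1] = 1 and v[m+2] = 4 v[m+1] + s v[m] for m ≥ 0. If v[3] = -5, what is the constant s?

v[2] = 4 + 5s
v[3] = 16 + 21s
So 16 + 21s = -5, giving s = -1.

-1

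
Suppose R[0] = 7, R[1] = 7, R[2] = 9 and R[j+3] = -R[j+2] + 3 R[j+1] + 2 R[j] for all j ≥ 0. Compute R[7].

R[3] = -9 + 3(7) + 2(7) = 26
R[4] = -26 + 3(9) + 2(7) = 15
R[5] = -15 + 3(26) + 2(9) = 81
R[6] = -81 + 3(15) + 2(26) = 16
R[7] = -16 + 3(81) + 2(15) = 257

257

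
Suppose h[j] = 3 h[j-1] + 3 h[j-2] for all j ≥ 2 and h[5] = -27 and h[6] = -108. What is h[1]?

Rearranging, h[j-2] = (h[j] - 3 h[j-1]) / 3.
h[4] = (-108 - 3·(-27)) / 3 = -27/3 = -9
h[3] = (-27 - 3·(-9)) / 3 = 0/3 = 0
h[2] = (-9 - 3·0) / 3 = -9/3 = -3
h[1] = (0 - 3·(-3)) / 3 = 9/3 = 3

3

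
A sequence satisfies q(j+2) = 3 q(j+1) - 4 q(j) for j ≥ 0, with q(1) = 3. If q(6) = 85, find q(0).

5

Let q(0) = v.
q(2) = 9 - 4v
q(3) = 15 - 12v
q(4) = 9 - 20v
q(5) = -33 - 12v
q(6) = -135 + 44v
So -135 + 44v = 85, giving v = 5.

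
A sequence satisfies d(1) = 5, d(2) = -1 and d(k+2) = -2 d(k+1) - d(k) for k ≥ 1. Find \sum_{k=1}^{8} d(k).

d(3) = -2(-1) - 5 = -3
d(4) = -2(-3) - (-1) = 7
d(5) = -2(7) - (-3) = -11
d(6) = -2(-11) - 7 = 15
d(7) = -2(15) - (-11) = -19
d(8) = -2(-19) - 15 = 23
Sum = 5 + (-1) + (-3) + 7 + (-11) + 15 + (-19) + 23 = 16

16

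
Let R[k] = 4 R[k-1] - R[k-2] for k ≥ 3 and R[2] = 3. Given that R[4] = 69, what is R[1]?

-6

Let R[1] = v.
R[3] = 12 - v
R[4] = 45 - 4v
So 45 - 4v = 69, giving v = -6.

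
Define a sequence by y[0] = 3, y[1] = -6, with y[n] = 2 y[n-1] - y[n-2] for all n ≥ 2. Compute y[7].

-60

y[2] = 2·(-6) - 3 = -15
y[3] = 2·(-15) - (-6) = -24
y[4] = 2·(-24) - (-15) = -33
y[5] = 2·(-33) - (-24) = -42
y[6] = 2·(-42) - (-33) = -51
y[7] = 2·(-51) - (-42) = -60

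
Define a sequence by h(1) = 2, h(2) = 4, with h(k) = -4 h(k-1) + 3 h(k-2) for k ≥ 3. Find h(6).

1108

h(3) = -4*4 + 3*2 = -10
h(4) = -4*(-10) + 3*4 = 52
h(5) = -4*52 + 3*(-10) = -238
h(6) = -4*(-238) + 3*52 = 1108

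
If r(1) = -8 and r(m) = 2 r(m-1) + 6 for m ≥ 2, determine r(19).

-524294

The fixed point is 6/(1 - 2) = -6, so r(m) + 6 = 2(r(m-1) + 6).
Hence r(m) = -2·2^{m-1} - 6.
r(19) = -2·2^{18} - 6 = -2·262144 - 6 = -524294.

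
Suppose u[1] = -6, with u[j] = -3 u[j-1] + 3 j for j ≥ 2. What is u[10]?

u[2] = -3(-6) + 6 = 24
u[3] = -3(24) + 9 = -63
u[4] = -3(-63) + 12 = 201
u[5] = -3(201) + 15 = -588
u[6] = -3(-588) + 18 = 1782
u[7] = -3(1782) + 21 = -5325
u[8] = -3(-5325) + 24 = 15999
u[9] = -3(15999) + 27 = -47970
u[10] = -3(-47970) + 30 = 143940

143940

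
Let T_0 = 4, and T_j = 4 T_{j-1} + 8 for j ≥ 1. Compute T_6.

27304

T_1 = 4*4 + 8 = 24
T_2 = 4*24 + 8 = 104
T_3 = 4*104 + 8 = 424
T_4 = 4*424 + 8 = 1704
T_5 = 4*1704 + 8 = 6824
T_6 = 4*6824 + 8 = 27304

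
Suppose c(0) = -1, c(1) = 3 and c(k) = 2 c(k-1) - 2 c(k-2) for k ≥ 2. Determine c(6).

-32

c(2) = 2*3 - 2*(-1) = 8
c(3) = 2*8 - 2*3 = 10
c(4) = 2*10 - 2*8 = 4
c(5) = 2*4 - 2*10 = -12
c(6) = 2*(-12) - 2*4 = -32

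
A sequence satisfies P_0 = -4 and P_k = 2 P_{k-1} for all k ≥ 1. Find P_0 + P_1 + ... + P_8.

-2044

P_1 = 2*(-4) = -8
P_2 = 2*(-8) = -16
P_3 = 2*(-16) = -32
P_4 = 2*(-32) = -64
P_5 = 2*(-64) = -128
P_6 = 2*(-128) = -256
P_7 = 2*(-256) = -512
P_8 = 2*(-512) = -1024
Sum = (-4) + (-8) + (-16) + (-32) + (-64) + (-128) + (-256) + (-512) + (-1024) = -2044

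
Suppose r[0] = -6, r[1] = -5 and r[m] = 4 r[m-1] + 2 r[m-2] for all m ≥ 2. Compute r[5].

r[2] = 4*(-5) + 2*(-6) = -32
r[3] = 4*(-32) + 2*(-5) = -138
r[4] = 4*(-138) + 2*(-32) = -616
r[5] = 4*(-616) + 2*(-138) = -2740

-2740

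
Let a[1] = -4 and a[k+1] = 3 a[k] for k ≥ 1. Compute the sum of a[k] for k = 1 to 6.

a[2] = 3(-4) = -12
a[3] = 3(-12) = -36
a[4] = 3(-36) = -108
a[5] = 3(-108) = -324
a[6] = 3(-324) = -972
Sum = (-4) + (-12) + (-36) + (-108) + (-324) + (-972) = -1456

-1456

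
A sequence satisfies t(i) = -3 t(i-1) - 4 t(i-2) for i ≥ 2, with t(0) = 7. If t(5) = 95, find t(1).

-1

Let t(1) = x.
t(2) = -28 - 3x
t(3) = 84 + 5x
t(4) = -140 - 3x
t(5) = 84 - 11x
So 84 - 11x = 95, giving x = -1.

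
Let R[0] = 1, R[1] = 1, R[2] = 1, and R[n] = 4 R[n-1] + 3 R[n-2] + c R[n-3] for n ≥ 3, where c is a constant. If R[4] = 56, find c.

R[3] = 7 + c
R[4] = 31 + 5c
So 31 + 5c = 56, giving c = 5.

5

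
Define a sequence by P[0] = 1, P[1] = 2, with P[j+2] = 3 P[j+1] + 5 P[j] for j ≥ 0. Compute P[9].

237287

P[2] = 3(2) + 5(1) = 11
P[3] = 3(11) + 5(2) = 43
P[4] = 3(43) + 5(11) = 184
P[5] = 3(184) + 5(43) = 767
P[6] = 3(767) + 5(184) = 3221
P[7] = 3(3221) + 5(767) = 13498
P[8] = 3(13498) + 5(3221) = 56599
P[9] = 3(56599) + 5(13498) = 237287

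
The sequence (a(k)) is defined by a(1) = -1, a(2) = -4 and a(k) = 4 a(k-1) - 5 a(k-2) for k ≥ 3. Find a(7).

a(3) = 4*(-4) - 5*(-1) = -11
a(4) = 4*(-11) - 5*(-4) = -24
a(5) = 4*(-24) - 5*(-11) = -41
a(6) = 4*(-41) - 5*(-24) = -44
a(7) = 4*(-44) - 5*(-41) = 29

29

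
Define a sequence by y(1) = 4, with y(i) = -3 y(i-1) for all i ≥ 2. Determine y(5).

324

y(2) = -3*4 = -12
y(3) = -3*(-12) = 36
y(4) = -3*36 = -108
y(5) = -3*(-108) = 324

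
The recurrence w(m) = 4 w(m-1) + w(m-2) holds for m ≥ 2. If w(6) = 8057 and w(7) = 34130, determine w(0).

Rearranging, w(m-2) = w(m) - 4 w(m-1).
w(5) = 34130 - 4·8057 = 1902
w(4) = 8057 - 4·1902 = 449
w(3) = 1902 - 4·449 = 106
w(2) = 449 - 4·106 = 25
w(1) = 106 - 4·25 = 6
w(0) = 25 - 4·6 = 1

1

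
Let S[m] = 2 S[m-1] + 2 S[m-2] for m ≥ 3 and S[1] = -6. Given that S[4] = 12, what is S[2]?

Let S[2] = z.
S[3] = -12 + 2z
S[4] = -24 + 6z
So -24 + 6z = 12, giving z = 6.

6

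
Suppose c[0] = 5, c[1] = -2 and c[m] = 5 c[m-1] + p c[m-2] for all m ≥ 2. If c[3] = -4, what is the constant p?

2

c[2] = -10 + 5p
c[3] = -50 + 23p
So -50 + 23p = -4, giving p = 2.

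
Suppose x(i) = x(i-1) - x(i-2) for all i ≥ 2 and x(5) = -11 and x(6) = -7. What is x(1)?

Rearranging, x(i-2) = -(x(i) - x(i-1)).
x(4) = -(-7 - (-11)) = -4
x(3) = -(-11 - (-4)) = 7
x(2) = -(-4 - 7) = 11
x(1) = -(7 - 11) = 4

4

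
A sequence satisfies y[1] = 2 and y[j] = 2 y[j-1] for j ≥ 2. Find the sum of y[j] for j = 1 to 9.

y[2] = 2(2) = 4
y[3] = 2(4) = 8
y[4] = 2(8) = 16
y[5] = 2(16) = 32
y[6] = 2(32) = 64
y[7] = 2(64) = 128
y[8] = 2(128) = 256
y[9] = 2(256) = 512
Sum = 2 + 4 + 8 + 16 + 32 + 64 + 128 + 256 + 512 = 1022

1022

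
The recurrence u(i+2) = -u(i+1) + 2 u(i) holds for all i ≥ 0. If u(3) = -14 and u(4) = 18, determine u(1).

Rearranging, u(i-2) = (u(i) + u(i-1)) / 2.
u(2) = (18 + (-14)) / 2 = 4/2 = 2
u(1) = (-14 + 2) / 2 = -12/2 = -6

-6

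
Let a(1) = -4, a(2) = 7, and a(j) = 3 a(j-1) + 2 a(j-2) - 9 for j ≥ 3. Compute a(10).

27739

a(3) = 3(7) + 2(-4) - 9 = 4
a(4) = 3(4) + 2(7) - 9 = 17
a(5) = 3(17) + 2(4) - 9 = 50
a(6) = 3(50) + 2(17) - 9 = 175
a(7) = 3(175) + 2(50) - 9 = 616
a(8) = 3(616) + 2(175) - 9 = 2189
a(9) = 3(2189) + 2(616) - 9 = 7790
a(10) = 3(7790) + 2(2189) - 9 = 27739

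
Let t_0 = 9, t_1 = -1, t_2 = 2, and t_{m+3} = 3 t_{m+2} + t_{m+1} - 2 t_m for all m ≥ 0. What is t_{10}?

t_3 = 3·2 + (-1) - 2·9 = -13
t_4 = 3·(-13) + 2 - 2·(-1) = -35
t_5 = 3·(-35) + (-13) - 2·2 = -122
t_6 = 3·(-122) + (-35) - 2·(-13) = -375
t_7 = 3·(-375) + (-122) - 2·(-35) = -1177
t_8 = 3·(-1177) + (-375) - 2·(-122) = -3662
t_9 = 3·(-3662) + (-1177) - 2·(-375) = -11413
t_{10} = 3·(-11413) + (-3662) - 2·(-1177) = -35547

-35547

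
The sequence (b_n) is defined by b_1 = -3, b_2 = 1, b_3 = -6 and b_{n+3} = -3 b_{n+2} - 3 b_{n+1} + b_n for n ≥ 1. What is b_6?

9

b_4 = -3*(-6) - 3*1 + (-3) = 12
b_5 = -3*12 - 3*(-6) + 1 = -17
b_6 = -3*(-17) - 3*12 + (-6) = 9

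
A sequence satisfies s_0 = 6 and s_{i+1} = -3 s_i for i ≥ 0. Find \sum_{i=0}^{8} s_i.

s_1 = -3*6 = -18
s_2 = -3*(-18) = 54
s_3 = -3*54 = -162
s_4 = -3*(-162) = 486
s_5 = -3*486 = -1458
s_6 = -3*(-1458) = 4374
s_7 = -3*4374 = -13122
s_8 = -3*(-13122) = 39366
Sum = 6 + (-18) + 54 + (-162) + 486 + (-1458) + 4374 + (-13122) + 39366 = 29526

29526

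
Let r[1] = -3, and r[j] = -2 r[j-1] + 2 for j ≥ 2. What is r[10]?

1878

r[2] = -2*(-3) + 2 = 8
r[3] = -2*8 + 2 = -14
r[4] = -2*(-14) + 2 = 30
r[5] = -2*30 + 2 = -58
r[6] = -2*(-58) + 2 = 118
r[7] = -2*118 + 2 = -234
r[8] = -2*(-234) + 2 = 470
r[9] = -2*470 + 2 = -938
r[10] = -2*(-938) + 2 = 1878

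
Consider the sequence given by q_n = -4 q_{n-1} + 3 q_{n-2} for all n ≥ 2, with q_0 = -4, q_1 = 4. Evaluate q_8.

q_2 = -4*4 + 3*(-4) = -28
q_3 = -4*(-28) + 3*4 = 124
q_4 = -4*124 + 3*(-28) = -580
q_5 = -4*(-580) + 3*124 = 2692
q_6 = -4*2692 + 3*(-580) = -12508
q_7 = -4*(-12508) + 3*2692 = 58108
q_8 = -4*58108 + 3*(-12508) = -269956

-269956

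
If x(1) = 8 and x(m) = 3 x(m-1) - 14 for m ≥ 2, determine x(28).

The fixed point is -14/(1 - 3) = 7, so x(m) - 7 = 3(x(m-1) - 7).
Hence x(m) = 1·3^{m-1} + 7.
x(28) = 1·3^{27} + 7 = 1·7625597484987 + 7 = 7625597484994.

7625597484994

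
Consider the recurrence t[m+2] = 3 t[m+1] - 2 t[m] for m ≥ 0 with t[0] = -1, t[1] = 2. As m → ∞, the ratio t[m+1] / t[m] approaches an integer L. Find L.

The characteristic equation is r^2 - 3r + 2 = 0, which factors as (r - 2)(r - 1) = 0.
So the roots are 2 and 1. Since |2| > |1| and the coefficient of 2^m is non-zero, the ratio tends to 2.

2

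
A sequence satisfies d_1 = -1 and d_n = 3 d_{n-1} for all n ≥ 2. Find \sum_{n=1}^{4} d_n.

d_2 = 3·(-1) = -3
d_3 = 3·(-3) = -9
d_4 = 3·(-9) = -27
Sum = (-1) + (-3) + (-9) + (-27) = -40

-40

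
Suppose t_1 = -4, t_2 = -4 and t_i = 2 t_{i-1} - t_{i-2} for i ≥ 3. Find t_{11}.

t_3 = 2(-4) - (-4) = -4
t_4 = 2(-4) - (-4) = -4
t_5 = 2(-4) - (-4) = -4
t_6 = 2(-4) - (-4) = -4
t_7 = 2(-4) - (-4) = -4
t_8 = 2(-4) - (-4) = -4
t_9 = 2(-4) - (-4) = -4
t_{10} = 2(-4) - (-4) = -4
t_{11} = 2(-4) - (-4) = -4

-4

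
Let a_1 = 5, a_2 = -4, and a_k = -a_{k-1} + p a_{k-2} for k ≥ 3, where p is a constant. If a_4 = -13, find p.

1

a_3 = 4 + 5p
a_4 = -4 - 9p
So -4 - 9p = -13, giving p = 1.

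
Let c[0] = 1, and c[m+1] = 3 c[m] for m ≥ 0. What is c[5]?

c[1] = 3·1 = 3
c[2] = 3·3 = 9
c[3] = 3·9 = 27
c[4] = 3·27 = 81
c[5] = 3·81 = 243

243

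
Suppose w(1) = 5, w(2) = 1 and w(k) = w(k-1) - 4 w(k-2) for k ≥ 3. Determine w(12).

-5111

w(3) = 1 - 4·5 = -19
w(4) = (-19) - 4·1 = -23
w(5) = (-23) - 4·(-19) = 53
w(6) = 53 - 4·(-23) = 145
w(7) = 145 - 4·53 = -67
w(8) = (-67) - 4·145 = -647
w(9) = (-647) - 4·(-67) = -379
w(10) = (-379) - 4·(-647) = 2209
w(11) = 2209 - 4·(-379) = 3725
w(12) = 3725 - 4·2209 = -5111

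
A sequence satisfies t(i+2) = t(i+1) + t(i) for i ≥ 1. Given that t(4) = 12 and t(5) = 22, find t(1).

8

Rearranging, t(i-2) = t(i) - t(i-1).
t(3) = 22 - 12 = 10
t(2) = 12 - 10 = 2
t(1) = 10 - 2 = 8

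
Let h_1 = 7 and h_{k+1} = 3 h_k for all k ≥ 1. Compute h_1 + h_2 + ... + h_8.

h_2 = 3(7) = 21
h_3 = 3(21) = 63
h_4 = 3(63) = 189
h_5 = 3(189) = 567
h_6 = 3(567) = 1701
h_7 = 3(1701) = 5103
h_8 = 3(5103) = 15309
Sum = 7 + 21 + 63 + 189 + 567 + 1701 + 5103 + 15309 = 22960

22960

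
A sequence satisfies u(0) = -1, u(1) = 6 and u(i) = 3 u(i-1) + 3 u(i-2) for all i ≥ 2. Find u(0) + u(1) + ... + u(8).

65900

u(2) = 3(6) + 3(-1) = 15
u(3) = 3(15) + 3(6) = 63
u(4) = 3(63) + 3(15) = 234
u(5) = 3(234) + 3(63) = 891
u(6) = 3(891) + 3(234) = 3375
u(7) = 3(3375) + 3(891) = 12798
u(8) = 3(12798) + 3(3375) = 48519
Sum = (-1) + 6 + 15 + 63 + 234 + 891 + 3375 + 12798 + 48519 = 65900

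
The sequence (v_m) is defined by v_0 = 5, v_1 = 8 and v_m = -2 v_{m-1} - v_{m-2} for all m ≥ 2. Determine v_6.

-73

v_2 = -2(8) - 5 = -21
v_3 = -2(-21) - 8 = 34
v_4 = -2(34) - (-21) = -47
v_5 = -2(-47) - 34 = 60
v_6 = -2(60) - (-47) = -73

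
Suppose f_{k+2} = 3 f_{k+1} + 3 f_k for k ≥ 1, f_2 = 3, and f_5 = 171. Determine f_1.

Let f_1 = x.
f_3 = 9 + 3x
f_4 = 36 + 9x
f_5 = 135 + 36x
So 135 + 36x = 171, giving x = 1.

1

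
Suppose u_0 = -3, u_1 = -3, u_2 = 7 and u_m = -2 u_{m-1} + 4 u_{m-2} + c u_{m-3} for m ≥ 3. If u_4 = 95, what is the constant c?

u_3 = -26 - 3c
u_4 = 80 + 3c
So 80 + 3c = 95, giving c = 5.

5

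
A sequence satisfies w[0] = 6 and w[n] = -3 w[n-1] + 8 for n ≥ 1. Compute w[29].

-274521509459530

The fixed point is 8/(1 + 3) = 2, so w[n] - 2 = -3(w[n-1] - 2).
Hence w[n] = 4·(-3)^n + 2.
w[29] = 4·(-3)^{29} + 2 = 4·-68630377364883 + 2 = -274521509459530.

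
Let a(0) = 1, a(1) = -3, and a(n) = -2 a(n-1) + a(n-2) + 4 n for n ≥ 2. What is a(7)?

-901

a(2) = -2·(-3) + 1 + 8 = 15
a(3) = -2·15 + (-3) + 12 = -21
a(4) = -2·(-21) + 15 + 16 = 73
a(5) = -2·73 + (-21) + 20 = -147
a(6) = -2·(-147) + 73 + 24 = 391
a(7) = -2·391 + (-147) + 28 = -901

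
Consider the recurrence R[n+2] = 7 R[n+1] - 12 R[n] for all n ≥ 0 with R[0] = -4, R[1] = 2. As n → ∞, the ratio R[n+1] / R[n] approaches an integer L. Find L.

4

The characteristic equation is r^2 - 7r + 12 = 0, which factors as (r - 4)(r - 3) = 0.
So the roots are 4 and 3. Since |4| > |3| and the coefficient of 4^n is non-zero, the ratio tends to 4.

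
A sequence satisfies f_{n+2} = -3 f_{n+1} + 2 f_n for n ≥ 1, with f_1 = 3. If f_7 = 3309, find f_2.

-5

Let f_2 = x.
f_3 = 6 - 3x
f_4 = -18 + 11x
f_5 = 66 - 39x
f_6 = -234 + 139x
f_7 = 834 - 495x
So 834 - 495x = 3309, giving x = -5.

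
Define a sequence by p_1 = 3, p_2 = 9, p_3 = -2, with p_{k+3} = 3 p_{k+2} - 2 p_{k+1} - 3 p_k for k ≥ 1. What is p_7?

p_4 = 3·(-2) - 2·9 - 3·3 = -33
p_5 = 3·(-33) - 2·(-2) - 3·9 = -122
p_6 = 3·(-122) - 2·(-33) - 3·(-2) = -294
p_7 = 3·(-294) - 2·(-122) - 3·(-33) = -539

-539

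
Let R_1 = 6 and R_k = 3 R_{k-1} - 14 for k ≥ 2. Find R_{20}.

The fixed point is -14/(1 - 3) = 7, so R_k - 7 = 3(R_{k-1} - 7).
Hence R_k = -1·3^{k-1} + 7.
R_{20} = -1·3^{19} + 7 = -1·1162261467 + 7 = -1162261460.

-1162261460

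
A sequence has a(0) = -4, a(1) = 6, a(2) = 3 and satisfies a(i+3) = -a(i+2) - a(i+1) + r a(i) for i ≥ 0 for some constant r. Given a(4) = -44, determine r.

-5

a(3) = -9 - 4r
a(4) = 6 + 10r
So 6 + 10r = -44, giving r = -5.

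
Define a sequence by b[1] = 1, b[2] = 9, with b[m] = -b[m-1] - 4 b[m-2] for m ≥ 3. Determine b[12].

10121

b[3] = -9 - 4·1 = -13
b[4] = -(-13) - 4·9 = -23
b[5] = -(-23) - 4·(-13) = 75
b[6] = -75 - 4·(-23) = 17
b[7] = -17 - 4·75 = -317
b[8] = -(-317) - 4·17 = 249
b[9] = -249 - 4·(-317) = 1019
b[10] = -1019 - 4·249 = -2015
b[11] = -(-2015) - 4·1019 = -2061
b[12] = -(-2061) - 4·(-2015) = 10121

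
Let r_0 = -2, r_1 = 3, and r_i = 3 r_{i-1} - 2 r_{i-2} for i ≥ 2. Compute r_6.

r_2 = 3(3) - 2(-2) = 13
r_3 = 3(13) - 2(3) = 33
r_4 = 3(33) - 2(13) = 73
r_5 = 3(73) - 2(33) = 153
r_6 = 3(153) - 2(73) = 313

313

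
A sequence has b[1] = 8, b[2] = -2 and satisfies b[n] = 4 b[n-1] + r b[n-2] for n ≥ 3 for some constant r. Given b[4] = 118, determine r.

b[3] = -8 + 8r
b[4] = -32 + 30r
So -32 + 30r = 118, giving r = 5.

5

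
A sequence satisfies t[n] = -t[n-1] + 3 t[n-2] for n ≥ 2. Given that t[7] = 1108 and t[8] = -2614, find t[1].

Rearranging, t[n-2] = (t[n] + t[n-1]) / 3.
t[6] = (-2614 + 1108) / 3 = -1506/3 = -502
t[5] = (1108 + (-502)) / 3 = 606/3 = 202
t[4] = (-502 + 202) / 3 = -300/3 = -100
t[3] = (202 + (-100)) / 3 = 102/3 = 34
t[2] = (-100 + 34) / 3 = -66/3 = -22
t[1] = (34 + (-22)) / 3 = 12/3 = 4

4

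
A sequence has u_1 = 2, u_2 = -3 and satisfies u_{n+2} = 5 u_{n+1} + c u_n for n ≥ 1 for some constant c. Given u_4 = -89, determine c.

-2

u_3 = -15 + 2c
u_4 = -75 + 7c
So -75 + 7c = -89, giving c = -2.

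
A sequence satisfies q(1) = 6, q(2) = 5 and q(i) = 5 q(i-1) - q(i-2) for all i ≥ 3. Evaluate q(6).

q(3) = 5*5 - 6 = 19
q(4) = 5*19 - 5 = 90
q(5) = 5*90 - 19 = 431
q(6) = 5*431 - 90 = 2065

2065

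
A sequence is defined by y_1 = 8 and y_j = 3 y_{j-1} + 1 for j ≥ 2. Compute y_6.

2065

y_2 = 3·8 + 1 = 25
y_3 = 3·25 + 1 = 76
y_4 = 3·76 + 1 = 229
y_5 = 3·229 + 1 = 688
y_6 = 3·688 + 1 = 2065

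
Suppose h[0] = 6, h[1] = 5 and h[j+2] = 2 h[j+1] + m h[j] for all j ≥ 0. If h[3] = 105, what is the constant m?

5

h[2] = 10 + 6m
h[3] = 20 + 17m
So 20 + 17m = 105, giving m = 5.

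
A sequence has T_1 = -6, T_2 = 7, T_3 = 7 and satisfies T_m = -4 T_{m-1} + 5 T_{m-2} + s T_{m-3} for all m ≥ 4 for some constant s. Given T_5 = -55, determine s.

T_4 = 7 - 6s
T_5 = 7 + 31s
So 7 + 31s = -55, giving s = -2.

-2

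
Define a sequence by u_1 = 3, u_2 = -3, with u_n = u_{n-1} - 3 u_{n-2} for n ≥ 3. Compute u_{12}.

u_3 = (-3) - 3*3 = -12
u_4 = (-12) - 3*(-3) = -3
u_5 = (-3) - 3*(-12) = 33
u_6 = 33 - 3*(-3) = 42
u_7 = 42 - 3*33 = -57
u_8 = (-57) - 3*42 = -183
u_9 = (-183) - 3*(-57) = -12
u_{10} = (-12) - 3*(-183) = 537
u_{11} = 537 - 3*(-12) = 573
u_{12} = 573 - 3*537 = -1038

-1038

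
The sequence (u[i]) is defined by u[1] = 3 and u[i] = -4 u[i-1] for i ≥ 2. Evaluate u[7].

12288

u[2] = -4*3 = -12
u[3] = -4*(-12) = 48
u[4] = -4*48 = -192
u[5] = -4*(-192) = 768
u[6] = -4*768 = -3072
u[7] = -4*(-3072) = 12288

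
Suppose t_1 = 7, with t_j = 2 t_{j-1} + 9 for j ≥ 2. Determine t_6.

503

t_2 = 2·7 + 9 = 23
t_3 = 2·23 + 9 = 55
t_4 = 2·55 + 9 = 119
t_5 = 2·119 + 9 = 247
t_6 = 2·247 + 9 = 503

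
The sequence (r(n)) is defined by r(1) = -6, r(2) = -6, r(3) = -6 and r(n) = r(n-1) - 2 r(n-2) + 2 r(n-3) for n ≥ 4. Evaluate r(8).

r(4) = (-6) - 2*(-6) + 2*(-6) = -6
r(5) = (-6) - 2*(-6) + 2*(-6) = -6
r(6) = (-6) - 2*(-6) + 2*(-6) = -6
r(7) = (-6) - 2*(-6) + 2*(-6) = -6
r(8) = (-6) - 2*(-6) + 2*(-6) = -6

-6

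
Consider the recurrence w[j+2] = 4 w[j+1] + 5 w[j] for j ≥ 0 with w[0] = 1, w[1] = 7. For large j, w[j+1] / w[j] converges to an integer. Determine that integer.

The characteristic equation is r^2 - 4r - 5 = 0, which factors as (r - 5)(r + 1) = 0.
So the roots are 5 and -1. Since |5| > |-1| and the coefficient of 5^j is non-zero, the ratio tends to 5.

5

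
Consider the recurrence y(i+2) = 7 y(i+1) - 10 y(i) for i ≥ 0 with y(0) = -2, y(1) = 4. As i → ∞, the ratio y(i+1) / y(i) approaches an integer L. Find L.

5

The characteristic equation is r^2 - 7r + 10 = 0, which factors as (r - 5)(r - 2) = 0.
So the roots are 5 and 2. Since |5| > |2| and the coefficient of 5^i is non-zero, the ratio tends to 5.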